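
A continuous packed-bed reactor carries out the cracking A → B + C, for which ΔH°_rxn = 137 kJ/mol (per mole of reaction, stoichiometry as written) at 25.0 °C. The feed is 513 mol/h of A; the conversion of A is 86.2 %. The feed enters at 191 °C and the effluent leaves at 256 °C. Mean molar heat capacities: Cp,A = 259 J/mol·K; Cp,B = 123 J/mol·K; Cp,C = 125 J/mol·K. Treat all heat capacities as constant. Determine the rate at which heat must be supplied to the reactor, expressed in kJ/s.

Extent of reaction ξ = 0.862 × 513 = 442.21 mol/h
Reaction term: ξ·ΔH°_rxn = 442.21 × 137 = 60582 kJ/h
Sensible, feed 191→25 °C: -22056 kJ/h
Outlet flows (mol/h): A 70.794, B 442.21, C 442.21
Sensible, products 25→256 °C: 29569 kJ/h
Q = ΔH = 68095 kJ/h = 18.915 kW
Heat supplied = 18.915 kJ/s

Q_in = 18.9 kJ/s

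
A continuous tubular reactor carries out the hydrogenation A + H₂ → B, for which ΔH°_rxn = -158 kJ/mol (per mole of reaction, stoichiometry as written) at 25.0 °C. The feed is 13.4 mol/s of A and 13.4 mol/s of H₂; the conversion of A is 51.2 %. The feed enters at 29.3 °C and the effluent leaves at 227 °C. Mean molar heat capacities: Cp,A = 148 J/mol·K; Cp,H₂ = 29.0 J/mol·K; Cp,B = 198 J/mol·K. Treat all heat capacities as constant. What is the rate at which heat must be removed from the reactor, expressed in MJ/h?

Q_out = 2110 MJ/h

Extent of reaction ξ = 0.512 × 13.4 = 6.8608 mol/s
Reaction term: ξ·ΔH°_rxn = 6.8608 × -158 = -1084 kJ/s
Sensible, feed 29.3→25 °C: -10.199 kJ/s
Outlet flows (mol/s): A 6.5392, H₂ 6.5392, B 6.8608
Sensible, products 25→227 °C: 508.21 kJ/s
Q = ΔH = -586 kJ/s = -586 kW
Heat removed = 2109.6 MJ/h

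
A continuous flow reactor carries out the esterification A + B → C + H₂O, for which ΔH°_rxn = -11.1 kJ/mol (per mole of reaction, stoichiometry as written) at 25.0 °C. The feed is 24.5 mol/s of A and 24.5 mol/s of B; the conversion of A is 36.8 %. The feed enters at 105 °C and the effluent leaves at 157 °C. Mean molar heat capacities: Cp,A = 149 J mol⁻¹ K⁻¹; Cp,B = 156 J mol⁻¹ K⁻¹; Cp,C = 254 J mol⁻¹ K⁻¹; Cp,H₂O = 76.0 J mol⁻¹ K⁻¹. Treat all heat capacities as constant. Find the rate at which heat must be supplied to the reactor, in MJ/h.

Q_in = 1150 MJ/h

Extent of reaction ξ = 0.368 × 24.5 = 9.016 mol/s
Reaction term: ξ·ΔH°_rxn = 9.016 × -11.1 = -100.08 kJ/s
Sensible, feed 105→25 °C: -597.8 kJ/s
Outlet flows (mol/s): A 15.484, B 15.484, C 9.016, H₂O 9.016
Sensible, products 25→157 °C: 1016.1 kJ/s
Q = ΔH = 318.25 kJ/s = 318.25 kW
Heat supplied = 1145.7 MJ/h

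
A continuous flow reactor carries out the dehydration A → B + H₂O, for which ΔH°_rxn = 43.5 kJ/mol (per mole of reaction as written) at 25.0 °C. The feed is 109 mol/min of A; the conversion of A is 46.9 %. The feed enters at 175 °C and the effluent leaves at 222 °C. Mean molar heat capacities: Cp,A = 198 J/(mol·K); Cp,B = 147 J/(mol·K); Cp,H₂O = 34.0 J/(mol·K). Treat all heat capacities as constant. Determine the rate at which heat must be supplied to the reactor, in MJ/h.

Q_in = 184 MJ/h

Extent of reaction ξ = 0.469 × 109 = 51.121 mol/min
Reaction term: ξ·ΔH°_rxn = 51.121 × 43.5 = 2223.8 kJ/min
Sensible, feed 175→25 °C: -3237.3 kJ/min
Outlet flows (mol/min): A 57.879, B 51.121, H₂O 51.121
Sensible, products 25→222 °C: 4080.4 kJ/min
Q = ΔH = 3066.9 kJ/min = 51.115 kW
Heat supplied = 184.01 MJ/h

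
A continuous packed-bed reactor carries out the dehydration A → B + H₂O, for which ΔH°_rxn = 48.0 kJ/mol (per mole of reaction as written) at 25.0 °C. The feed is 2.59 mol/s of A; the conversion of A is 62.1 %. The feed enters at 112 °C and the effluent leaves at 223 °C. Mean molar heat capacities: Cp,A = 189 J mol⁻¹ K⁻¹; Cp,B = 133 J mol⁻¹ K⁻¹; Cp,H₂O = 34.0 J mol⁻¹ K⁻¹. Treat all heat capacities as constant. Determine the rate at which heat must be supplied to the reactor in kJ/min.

Q_in = 7470 kJ/min

Extent of reaction ξ = 0.621 × 2.59 = 1.6084 mol/s
Reaction term: ξ·ΔH°_rxn = 1.6084 × 48.0 = 77.203 kJ/s
Sensible, feed 112→25 °C: -42.587 kJ/s
Outlet flows (mol/s): A 0.98161, B 1.6084, H₂O 1.6084
Sensible, products 25→223 °C: 89.917 kJ/s
Q = ΔH = 124.53 kJ/s = 124.53 kW
Heat supplied = 7471.9 kJ/min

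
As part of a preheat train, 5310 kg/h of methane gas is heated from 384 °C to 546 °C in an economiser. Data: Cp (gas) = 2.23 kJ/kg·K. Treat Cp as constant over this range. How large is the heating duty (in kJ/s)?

Q = ṁ·Cp·ΔT = 5310 × 2.23 × (546 − 384) = 1.9183e+06 kJ/h
Converting: 1.9183e+06 / 3600 s = 532.86 kW

Q = 533 kJ/s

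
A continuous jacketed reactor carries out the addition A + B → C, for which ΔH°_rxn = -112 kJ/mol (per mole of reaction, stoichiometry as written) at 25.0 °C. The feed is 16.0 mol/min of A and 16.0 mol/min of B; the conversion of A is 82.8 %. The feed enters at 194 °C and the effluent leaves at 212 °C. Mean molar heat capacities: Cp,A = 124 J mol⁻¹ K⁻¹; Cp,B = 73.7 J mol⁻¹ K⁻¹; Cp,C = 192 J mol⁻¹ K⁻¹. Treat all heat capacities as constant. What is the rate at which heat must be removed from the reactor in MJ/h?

Q_out = 86.5 MJ/h

Extent of reaction ξ = 0.828 × 16.0 = 13.248 mol/min
Reaction term: ξ·ΔH°_rxn = 13.248 × -112 = -1483.8 kJ/min
Sensible, feed 194→25 °C: -534.58 kJ/min
Outlet flows (mol/min): A 2.752, B 2.752, C 13.248
Sensible, products 25→212 °C: 577.4 kJ/min
Q = ΔH = -1441 kJ/min = -24.016 kW
Heat removed = 86.458 MJ/h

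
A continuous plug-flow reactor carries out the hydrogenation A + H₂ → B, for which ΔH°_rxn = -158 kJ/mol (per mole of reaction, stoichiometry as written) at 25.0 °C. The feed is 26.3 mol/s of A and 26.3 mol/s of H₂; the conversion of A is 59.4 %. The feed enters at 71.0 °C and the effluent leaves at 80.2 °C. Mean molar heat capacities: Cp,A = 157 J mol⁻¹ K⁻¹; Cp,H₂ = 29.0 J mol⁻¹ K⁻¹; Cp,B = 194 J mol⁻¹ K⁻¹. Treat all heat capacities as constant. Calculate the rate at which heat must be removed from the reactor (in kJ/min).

Q_out = 145000 kJ/min

Extent of reaction ξ = 0.594 × 26.3 = 15.622 mol/s
Reaction term: ξ·ΔH°_rxn = 15.622 × -158 = -2468.3 kJ/s
Sensible, feed 71.0→25 °C: -225.02 kJ/s
Outlet flows (mol/s): A 10.678, H₂ 10.678, B 15.622
Sensible, products 25→80.2 °C: 276.93 kJ/s
Q = ΔH = -2416.4 kJ/s = -2416.4 kW
Heat removed = 144980 kJ/min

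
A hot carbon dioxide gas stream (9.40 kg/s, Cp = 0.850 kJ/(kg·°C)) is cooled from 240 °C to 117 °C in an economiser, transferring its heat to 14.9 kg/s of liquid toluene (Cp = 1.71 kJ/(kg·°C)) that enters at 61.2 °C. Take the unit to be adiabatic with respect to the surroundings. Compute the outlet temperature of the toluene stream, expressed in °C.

T_c,out = 99.8 °C

Heat released by hot stream: Q = 9.40 × 0.850 × (240 − 117) = 982.77 kJ/s
Energy balance on cold side (adiabatic exchanger): Q = ṁ_c·Cp_c·(T_c,out − T_c,in)
T_c,out = 61.2 + 982.77/(14.9 × 1.71) = 99.772 °C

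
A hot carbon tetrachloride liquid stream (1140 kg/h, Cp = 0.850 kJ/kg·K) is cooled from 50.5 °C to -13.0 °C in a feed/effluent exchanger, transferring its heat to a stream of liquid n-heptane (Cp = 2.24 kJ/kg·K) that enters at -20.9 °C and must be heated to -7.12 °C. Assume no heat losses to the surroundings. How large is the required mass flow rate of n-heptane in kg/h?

Heat released by hot stream: Q = 1140 × 0.850 × (50.5 − -13.0) = 61532 kJ/h
Energy balance on cold side (adiabatic exchanger): Q = ṁ_c·Cp_c·(T_c,out − T_c,in)
ṁ_c = 61532 / [2.24 × (-7.12 − -20.9)] = 1993.4 kg/h

ṁ_c = 1990 kg/h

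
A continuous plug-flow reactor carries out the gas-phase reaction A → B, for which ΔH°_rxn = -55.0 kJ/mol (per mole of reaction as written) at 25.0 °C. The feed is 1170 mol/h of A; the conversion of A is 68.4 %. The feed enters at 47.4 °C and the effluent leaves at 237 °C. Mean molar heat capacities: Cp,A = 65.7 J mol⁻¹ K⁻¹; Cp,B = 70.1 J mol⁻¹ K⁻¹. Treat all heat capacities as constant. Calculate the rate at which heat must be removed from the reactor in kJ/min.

Extent of reaction ξ = 0.684 × 1170 = 800.28 mol/h
Reaction term: ξ·ΔH°_rxn = 800.28 × -55.0 = -44015 kJ/h
Sensible, feed 47.4→25 °C: -1721.9 kJ/h
Outlet flows (mol/h): A 369.72, B 800.28
Sensible, products 25→237 °C: 17043 kJ/h
Q = ΔH = -28695 kJ/h = -7.9707 kW
Heat removed = 478.24 kJ/min

Q_out = 478 kJ/min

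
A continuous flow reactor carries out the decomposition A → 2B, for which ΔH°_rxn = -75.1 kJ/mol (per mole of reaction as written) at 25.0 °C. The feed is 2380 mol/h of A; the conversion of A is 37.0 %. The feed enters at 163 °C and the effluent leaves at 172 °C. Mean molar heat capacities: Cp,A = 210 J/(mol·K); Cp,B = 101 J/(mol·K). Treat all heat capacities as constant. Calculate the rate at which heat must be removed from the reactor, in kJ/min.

Extent of reaction ξ = 0.370 × 2380 = 880.6 mol/h
Reaction term: ξ·ΔH°_rxn = 880.6 × -75.1 = -66133 kJ/h
Sensible, feed 163→25 °C: -68972 kJ/h
Outlet flows (mol/h): A 1499.4, B 1761.2
Sensible, products 25→172 °C: 72435 kJ/h
Q = ΔH = -62670 kJ/h = -17.408 kW
Heat removed = 1044.5 kJ/min

Q_out = 1040 kJ/min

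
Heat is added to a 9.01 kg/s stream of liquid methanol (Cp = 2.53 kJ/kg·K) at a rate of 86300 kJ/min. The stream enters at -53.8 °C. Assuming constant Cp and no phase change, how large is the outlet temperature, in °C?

T_out = 9.30 °C

Q = 86300 kJ/min = 1438.3 kJ/s
ΔT = Q/(ṁ·Cp) = 1438.3/(9.01×2.53) = 63.098 K
T_out = -53.8 + 63.098 = 9.2978 °C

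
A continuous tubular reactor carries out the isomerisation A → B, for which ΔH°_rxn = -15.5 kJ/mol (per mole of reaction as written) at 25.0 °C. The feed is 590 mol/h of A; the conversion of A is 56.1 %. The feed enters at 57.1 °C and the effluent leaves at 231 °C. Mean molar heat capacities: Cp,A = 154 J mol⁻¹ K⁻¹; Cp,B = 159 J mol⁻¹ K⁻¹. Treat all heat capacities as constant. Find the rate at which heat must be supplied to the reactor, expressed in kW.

Extent of reaction ξ = 0.561 × 590 = 330.99 mol/h
Reaction term: ξ·ΔH°_rxn = 330.99 × -15.5 = -5130.3 kJ/h
Sensible, feed 57.1→25 °C: -2916.6 kJ/h
Outlet flows (mol/h): A 259.01, B 330.99
Sensible, products 25→231 °C: 19058 kJ/h
Q = ΔH = 11011 kJ/h = 3.0586 kW
Heat supplied = 3.0586 kW

Q_in = 3.06 kW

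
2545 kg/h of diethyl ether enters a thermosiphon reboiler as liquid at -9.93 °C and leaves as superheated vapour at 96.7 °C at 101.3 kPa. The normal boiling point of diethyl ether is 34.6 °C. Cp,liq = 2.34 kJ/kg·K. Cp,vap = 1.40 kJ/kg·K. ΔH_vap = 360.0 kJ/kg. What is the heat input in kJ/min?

Q = 23400 kJ/min

liquid -9.93→34.6 °C: 104.2 kJ/kg
vaporisation at 34.6 °C: 360 kJ/kg
vapour 34.6→96.7 °C: 86.94 kJ/kg
Δh = 104.2 + 360 + 86.94 = 551.14 kJ/kg
Q = ṁ·Δh = 2545 kg/h × 551.14 kJ/kg = 1.4027e+06 kJ/h
|Q| = 389.63 kW = 23378 kJ/min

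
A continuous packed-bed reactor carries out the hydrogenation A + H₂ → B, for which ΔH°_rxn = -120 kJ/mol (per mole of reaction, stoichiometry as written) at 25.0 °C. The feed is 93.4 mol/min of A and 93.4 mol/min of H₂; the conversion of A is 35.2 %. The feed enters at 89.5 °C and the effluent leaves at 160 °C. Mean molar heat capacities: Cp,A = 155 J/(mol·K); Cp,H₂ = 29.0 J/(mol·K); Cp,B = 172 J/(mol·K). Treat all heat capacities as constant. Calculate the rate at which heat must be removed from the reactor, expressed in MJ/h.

Extent of reaction ξ = 0.352 × 93.4 = 32.877 mol/min
Reaction term: ξ·ΔH°_rxn = 32.877 × -120 = -3945.2 kJ/min
Sensible, feed 89.5→25 °C: -1108.5 kJ/min
Outlet flows (mol/min): A 60.523, H₂ 60.523, B 32.877
Sensible, products 25→160 °C: 2266.8 kJ/min
Q = ΔH = -2786.9 kJ/min = -46.448 kW
Heat removed = 167.21 MJ/h

Q_out = 167 MJ/h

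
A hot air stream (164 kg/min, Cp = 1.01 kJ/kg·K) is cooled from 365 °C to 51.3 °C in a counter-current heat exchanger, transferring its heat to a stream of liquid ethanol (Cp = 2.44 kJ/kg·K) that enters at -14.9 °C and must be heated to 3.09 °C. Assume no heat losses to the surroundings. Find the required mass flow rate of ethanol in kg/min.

ṁ_c = 1180 kg/min

Heat released by hot stream: Q = 164 × 1.01 × (365 − 51.3) = 51961 kJ/min
Energy balance on cold side (adiabatic exchanger): Q = ṁ_c·Cp_c·(T_c,out − T_c,in)
ṁ_c = 51961 / [2.44 × (3.09 − -14.9)] = 1183.7 kg/min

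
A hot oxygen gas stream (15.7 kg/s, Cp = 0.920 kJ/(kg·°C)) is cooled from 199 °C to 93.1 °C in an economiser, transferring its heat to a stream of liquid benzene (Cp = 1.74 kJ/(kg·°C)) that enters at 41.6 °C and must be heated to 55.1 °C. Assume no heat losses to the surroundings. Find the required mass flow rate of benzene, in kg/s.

ṁ_c = 65.1 kg/s

Heat released by hot stream: Q = 15.7 × 0.920 × (199 − 93.1) = 1529.6 kJ/s
Energy balance on cold side (adiabatic exchanger): Q = ṁ_c·Cp_c·(T_c,out − T_c,in)
ṁ_c = 1529.6 / [1.74 × (55.1 − 41.6)] = 65.118 kg/s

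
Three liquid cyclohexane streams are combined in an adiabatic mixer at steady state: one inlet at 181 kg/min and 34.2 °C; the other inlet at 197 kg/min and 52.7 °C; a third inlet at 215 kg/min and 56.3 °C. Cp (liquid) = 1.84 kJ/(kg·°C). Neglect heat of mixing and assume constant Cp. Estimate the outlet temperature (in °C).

T_out = 48.4 °C

Adiabatic, steady state ⇒ Σ ṁᵢCp,ᵢ(T_out − Tᵢ) = 0
T_out = Σ ṁᵢCp,ᵢTᵢ / Σ ṁᵢCp,ᵢ
      = 52765 / 1091.1 = 48.359 °C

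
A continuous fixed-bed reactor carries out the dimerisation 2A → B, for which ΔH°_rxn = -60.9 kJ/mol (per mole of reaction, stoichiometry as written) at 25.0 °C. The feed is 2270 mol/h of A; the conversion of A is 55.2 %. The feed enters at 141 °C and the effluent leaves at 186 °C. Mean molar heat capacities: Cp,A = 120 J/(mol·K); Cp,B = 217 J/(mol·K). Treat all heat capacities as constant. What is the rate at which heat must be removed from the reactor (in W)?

Extent of reaction ξ = 0.552 × 2270 / 2 = 626.52 mol/h
Reaction term: ξ·ΔH°_rxn = 626.52 × -60.9 = -38155 kJ/h
Sensible, feed 141→25 °C: -31598 kJ/h
Outlet flows (mol/h): A 1017, B 626.52
Sensible, products 25→186 °C: 41536 kJ/h
Q = ΔH = -28217 kJ/h = -7.8381 kW
Heat removed = 7838.1 W

Q_out = 7840 W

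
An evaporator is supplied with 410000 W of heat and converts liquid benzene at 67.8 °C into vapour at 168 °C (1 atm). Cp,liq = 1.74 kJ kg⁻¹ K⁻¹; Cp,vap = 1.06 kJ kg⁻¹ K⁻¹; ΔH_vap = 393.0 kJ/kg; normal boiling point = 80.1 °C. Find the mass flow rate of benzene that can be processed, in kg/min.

Δh = 1.74×(80.1−67.8) + 393.0 + 1.06×(168−80.1) = 507.58 kJ/kg
Q = 410000 W = 410 kJ/s = 24600 kJ/min
ṁ = Q/Δh = 24600 / 507.58 = 48.466 kg/min

ṁ = 48.5 kg/min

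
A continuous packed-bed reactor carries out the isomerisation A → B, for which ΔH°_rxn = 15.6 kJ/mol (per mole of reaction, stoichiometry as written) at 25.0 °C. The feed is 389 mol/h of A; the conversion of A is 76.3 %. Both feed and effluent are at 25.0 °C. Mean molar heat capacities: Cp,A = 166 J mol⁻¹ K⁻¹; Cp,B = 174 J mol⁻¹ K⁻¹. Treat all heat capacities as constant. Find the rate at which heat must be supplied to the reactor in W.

Q_in = 1290 W

Extent of reaction ξ = 0.763 × 389 = 296.81 mol/h
Reaction term: ξ·ΔH°_rxn = 296.81 × 15.6 = 4630.2 kJ/h
Q = ΔH = 4630.2 kJ/h = 1.2862 kW
Heat supplied = 1286.2 W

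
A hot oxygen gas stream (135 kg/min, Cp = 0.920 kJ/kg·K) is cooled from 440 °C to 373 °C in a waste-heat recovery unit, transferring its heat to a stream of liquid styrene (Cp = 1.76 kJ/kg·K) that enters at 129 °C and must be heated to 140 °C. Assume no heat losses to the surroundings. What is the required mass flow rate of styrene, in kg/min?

ṁ_c = 430 kg/min

Heat released by hot stream: Q = 135 × 0.920 × (440 − 373) = 8321.4 kJ/min
Energy balance on cold side (adiabatic exchanger): Q = ṁ_c·Cp_c·(T_c,out − T_c,in)
ṁ_c = 8321.4 / [1.76 × (140 − 129)] = 429.82 kg/min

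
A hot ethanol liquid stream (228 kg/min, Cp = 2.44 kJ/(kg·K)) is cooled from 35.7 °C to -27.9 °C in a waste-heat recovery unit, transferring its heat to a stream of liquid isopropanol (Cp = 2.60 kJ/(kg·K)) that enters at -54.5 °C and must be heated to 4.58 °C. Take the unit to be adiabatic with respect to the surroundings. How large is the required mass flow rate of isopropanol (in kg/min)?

Heat released by hot stream: Q = 228 × 2.44 × (35.7 − -27.9) = 35382 kJ/min
Energy balance on cold side (adiabatic exchanger): Q = ṁ_c·Cp_c·(T_c,out − T_c,in)
ṁ_c = 35382 / [2.60 × (4.58 − -54.5)] = 230.34 kg/min

ṁ_c = 230 kg/min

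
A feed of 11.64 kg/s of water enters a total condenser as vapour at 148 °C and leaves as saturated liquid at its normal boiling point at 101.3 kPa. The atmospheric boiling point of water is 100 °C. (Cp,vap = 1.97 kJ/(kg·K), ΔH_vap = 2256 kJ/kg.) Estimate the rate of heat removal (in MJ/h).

vapour 148→100 °C: -94.56 kJ/kg
condensation at 100 °C: -2256 kJ/kg
Δh = -94.56 + -2256 = -2350.6 kJ/kg
Q = ṁ·Δh = 11.64 kg/s × -2350.6 kJ/kg = -27361 kJ/s
|Q| = 27361 kW = 98498 MJ/h

Q_c = 98500 MJ/h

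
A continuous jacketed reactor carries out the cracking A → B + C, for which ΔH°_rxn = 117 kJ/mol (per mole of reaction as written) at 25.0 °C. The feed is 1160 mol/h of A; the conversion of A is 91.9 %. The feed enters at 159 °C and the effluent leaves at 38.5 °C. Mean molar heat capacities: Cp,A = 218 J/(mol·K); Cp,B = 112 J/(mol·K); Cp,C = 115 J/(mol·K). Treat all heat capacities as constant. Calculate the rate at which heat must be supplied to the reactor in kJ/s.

Extent of reaction ξ = 0.919 × 1160 = 1066 mol/h
Reaction term: ξ·ΔH°_rxn = 1066 × 117 = 124730 kJ/h
Sensible, feed 159→25 °C: -33886 kJ/h
Outlet flows (mol/h): A 93.96, B 1066, C 1066
Sensible, products 25→38.5 °C: 3543.4 kJ/h
Q = ΔH = 94384 kJ/h = 26.218 kW
Heat supplied = 26.218 kJ/s

Q_in = 26.2 kJ/s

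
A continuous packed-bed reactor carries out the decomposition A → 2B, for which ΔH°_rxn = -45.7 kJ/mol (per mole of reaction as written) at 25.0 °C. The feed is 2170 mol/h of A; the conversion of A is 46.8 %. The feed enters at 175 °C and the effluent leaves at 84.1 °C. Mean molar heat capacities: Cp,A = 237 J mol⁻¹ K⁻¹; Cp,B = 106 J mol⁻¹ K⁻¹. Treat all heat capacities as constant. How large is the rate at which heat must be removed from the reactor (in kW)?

Extent of reaction ξ = 0.468 × 2170 = 1015.6 mol/h
Reaction term: ξ·ΔH°_rxn = 1015.6 × -45.7 = -46411 kJ/h
Sensible, feed 175→25 °C: -77144 kJ/h
Outlet flows (mol/h): A 1154.4, B 2031.1
Sensible, products 25→84.1 °C: 28894 kJ/h
Q = ΔH = -94661 kJ/h = -26.295 kW
Heat removed = 26.295 kW

Q_out = 26.3 kW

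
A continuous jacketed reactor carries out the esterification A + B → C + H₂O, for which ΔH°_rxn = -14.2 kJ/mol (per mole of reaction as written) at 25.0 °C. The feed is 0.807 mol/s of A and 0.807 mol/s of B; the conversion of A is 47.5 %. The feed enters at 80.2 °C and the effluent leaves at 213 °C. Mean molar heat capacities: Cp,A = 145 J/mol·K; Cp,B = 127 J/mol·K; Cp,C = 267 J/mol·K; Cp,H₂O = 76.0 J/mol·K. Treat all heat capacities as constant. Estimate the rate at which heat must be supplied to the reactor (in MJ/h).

Extent of reaction ξ = 0.475 × 0.807 = 0.38333 mol/s
Reaction term: ξ·ΔH°_rxn = 0.38333 × -14.2 = -5.4432 kJ/s
Sensible, feed 80.2→25 °C: -12.117 kJ/s
Outlet flows (mol/s): A 0.42368, B 0.42368, C 0.38333, H₂O 0.38333
Sensible, products 25→213 °C: 46.383 kJ/s
Q = ΔH = 28.824 kJ/s = 28.824 kW
Heat supplied = 103.76 MJ/h

Q_in = 104 MJ/h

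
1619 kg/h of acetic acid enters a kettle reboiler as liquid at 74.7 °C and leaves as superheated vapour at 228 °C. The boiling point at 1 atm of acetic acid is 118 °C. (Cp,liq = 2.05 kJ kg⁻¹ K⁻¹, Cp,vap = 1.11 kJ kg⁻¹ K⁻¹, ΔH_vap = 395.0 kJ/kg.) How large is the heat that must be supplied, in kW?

Q = 272 kW

liquid 74.7→118 °C: 88.765 kJ/kg
vaporisation at 118 °C: 395 kJ/kg
vapour 118→228 °C: 122.1 kJ/kg
Δh = 88.765 + 395 + 122.1 = 605.87 kJ/kg
Q = ṁ·Δh = 1619 kg/h × 605.87 kJ/kg = 980900 kJ/h
|Q| = 272.47 kW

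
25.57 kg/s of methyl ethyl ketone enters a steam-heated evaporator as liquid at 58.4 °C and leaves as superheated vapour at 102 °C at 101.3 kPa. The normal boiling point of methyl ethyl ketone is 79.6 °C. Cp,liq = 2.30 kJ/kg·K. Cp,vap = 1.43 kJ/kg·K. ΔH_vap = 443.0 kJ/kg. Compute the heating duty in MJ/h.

Q = 48200 MJ/h

liquid 58.4→79.6 °C: 48.76 kJ/kg
vaporisation at 79.6 °C: 443 kJ/kg
vapour 79.6→102 °C: 32.032 kJ/kg
Δh = 48.76 + 443 + 32.032 = 523.79 kJ/kg
Q = ṁ·Δh = 25.57 kg/s × 523.79 kJ/kg = 13393 kJ/s
|Q| = 13393 kW = 48216 MJ/h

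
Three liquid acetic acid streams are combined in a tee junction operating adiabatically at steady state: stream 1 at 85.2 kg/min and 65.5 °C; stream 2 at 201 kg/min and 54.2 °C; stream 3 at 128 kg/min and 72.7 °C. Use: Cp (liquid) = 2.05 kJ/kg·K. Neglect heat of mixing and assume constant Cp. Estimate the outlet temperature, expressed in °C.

No heat crosses the boundary, so H_out = H_in.
Σ ṁᵢCp,ᵢTᵢ = 85.2×2.05×65.5 + 201×2.05×54.2 + 128×2.05×72.7 = 52850
Σ ṁᵢCp,ᵢ = 85.2×2.05 + 201×2.05 + 128×2.05 = 849.11
T_out = 52850 / 849.11 = 62.241 °C

T_out = 62.2 °C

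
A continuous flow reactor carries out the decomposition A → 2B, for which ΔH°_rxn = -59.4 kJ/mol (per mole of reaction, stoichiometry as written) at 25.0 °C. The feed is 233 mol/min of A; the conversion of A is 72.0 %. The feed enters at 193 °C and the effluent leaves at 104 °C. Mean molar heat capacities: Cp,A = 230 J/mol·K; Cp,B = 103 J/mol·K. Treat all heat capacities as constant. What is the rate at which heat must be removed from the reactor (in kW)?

Extent of reaction ξ = 0.720 × 233 = 167.76 mol/min
Reaction term: ξ·ΔH°_rxn = 167.76 × -59.4 = -9964.9 kJ/min
Sensible, feed 193→25 °C: -9003.1 kJ/min
Outlet flows (mol/min): A 65.24, B 335.52
Sensible, products 25→104 °C: 3915.5 kJ/min
Q = ΔH = -15053 kJ/min = -250.88 kW
Heat removed = 250.88 kW

Q_out = 251 kW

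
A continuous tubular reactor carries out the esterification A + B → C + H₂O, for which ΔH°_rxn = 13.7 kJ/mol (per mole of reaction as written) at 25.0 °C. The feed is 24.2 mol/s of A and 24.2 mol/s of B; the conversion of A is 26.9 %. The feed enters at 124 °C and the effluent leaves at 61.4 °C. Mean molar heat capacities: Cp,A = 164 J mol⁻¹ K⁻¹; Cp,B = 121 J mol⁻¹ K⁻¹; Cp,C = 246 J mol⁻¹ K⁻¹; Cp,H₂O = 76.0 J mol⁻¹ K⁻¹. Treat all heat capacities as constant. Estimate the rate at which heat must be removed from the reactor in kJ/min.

Q_out = 20000 kJ/min

Extent of reaction ξ = 0.269 × 24.2 = 6.5098 mol/s
Reaction term: ξ·ΔH°_rxn = 6.5098 × 13.7 = 89.184 kJ/s
Sensible, feed 124→25 °C: -682.8 kJ/s
Outlet flows (mol/s): A 17.69, B 17.69, C 6.5098, H₂O 6.5098
Sensible, products 25→61.4 °C: 259.82 kJ/s
Q = ΔH = -333.8 kJ/s = -333.8 kW
Heat removed = 20028 kJ/min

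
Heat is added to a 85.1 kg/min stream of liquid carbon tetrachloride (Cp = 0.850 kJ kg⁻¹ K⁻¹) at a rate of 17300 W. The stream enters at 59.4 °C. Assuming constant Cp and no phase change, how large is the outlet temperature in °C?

T_out = 73.7 °C

Q = 17300 W = 1038 kJ/min
ΔT = Q/(ṁ·Cp) = 1038/(85.1×0.850) = 14.35 K
T_out = 59.4 + 14.35 = 73.75 °C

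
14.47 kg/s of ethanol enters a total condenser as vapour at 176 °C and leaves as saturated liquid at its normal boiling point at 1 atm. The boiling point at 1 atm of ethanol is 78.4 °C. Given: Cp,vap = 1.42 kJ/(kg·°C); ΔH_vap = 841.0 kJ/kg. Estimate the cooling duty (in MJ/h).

Q_c = 51000 MJ/h

vapour 176→78.4 °C: -138.59 kJ/kg
condensation at 78.4 °C: -841 kJ/kg
Δh = -138.59 + -841 = -979.59 kJ/kg
Q = ṁ·Δh = 14.47 kg/s × -979.59 kJ/kg = -14175 kJ/s
|Q| = 14175 kW = 51029 MJ/h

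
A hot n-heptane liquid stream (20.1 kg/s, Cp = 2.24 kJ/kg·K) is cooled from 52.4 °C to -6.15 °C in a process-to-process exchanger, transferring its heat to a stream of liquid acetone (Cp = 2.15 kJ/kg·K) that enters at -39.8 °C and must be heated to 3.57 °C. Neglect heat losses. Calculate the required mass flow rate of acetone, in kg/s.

ṁ_c = 28.3 kg/s

Heat released by hot stream: Q = 20.1 × 2.24 × (52.4 − -6.15) = 2636.2 kJ/s
Energy balance on cold side (adiabatic exchanger): Q = ṁ_c·Cp_c·(T_c,out − T_c,in)
ṁ_c = 2636.2 / [2.15 × (3.57 − -39.8)] = 28.271 kg/s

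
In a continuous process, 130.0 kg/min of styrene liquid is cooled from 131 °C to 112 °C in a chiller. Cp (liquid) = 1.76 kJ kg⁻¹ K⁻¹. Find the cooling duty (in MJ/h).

Q = ṁ·Cp·ΔT = 130.0 × 1.76 × (112 − 131) = -4347.2 kJ/min
Converting: 4347.2 / 60 s = 72.453 kW
Cooling duty = 260.83 MJ/h

Q_c = 261 MJ/h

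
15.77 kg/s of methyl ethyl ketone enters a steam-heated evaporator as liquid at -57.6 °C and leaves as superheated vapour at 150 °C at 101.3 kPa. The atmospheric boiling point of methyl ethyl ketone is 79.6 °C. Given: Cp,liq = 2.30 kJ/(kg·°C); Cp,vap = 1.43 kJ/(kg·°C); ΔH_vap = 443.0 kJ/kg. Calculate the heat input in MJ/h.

liquid -57.6→79.6 °C: 315.56 kJ/kg
vaporisation at 79.6 °C: 443 kJ/kg
vapour 79.6→150 °C: 100.67 kJ/kg
Δh = 315.56 + 443 + 100.67 = 859.23 kJ/kg
Q = ṁ·Δh = 15.77 kg/s × 859.23 kJ/kg = 13550 kJ/s
|Q| = 13550 kW = 48780 MJ/h

Q = 48800 MJ/h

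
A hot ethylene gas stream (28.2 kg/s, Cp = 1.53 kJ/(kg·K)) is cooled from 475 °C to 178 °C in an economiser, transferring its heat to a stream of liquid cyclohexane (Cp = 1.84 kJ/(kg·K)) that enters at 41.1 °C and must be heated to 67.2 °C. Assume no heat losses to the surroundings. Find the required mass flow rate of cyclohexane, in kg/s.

Heat released by hot stream: Q = 28.2 × 1.53 × (475 − 178) = 12814 kJ/s
Energy balance on cold side (adiabatic exchanger): Q = ṁ_c·Cp_c·(T_c,out − T_c,in)
ṁ_c = 12814 / [1.84 × (67.2 − 41.1)] = 266.83 kg/s

ṁ_c = 267 kg/s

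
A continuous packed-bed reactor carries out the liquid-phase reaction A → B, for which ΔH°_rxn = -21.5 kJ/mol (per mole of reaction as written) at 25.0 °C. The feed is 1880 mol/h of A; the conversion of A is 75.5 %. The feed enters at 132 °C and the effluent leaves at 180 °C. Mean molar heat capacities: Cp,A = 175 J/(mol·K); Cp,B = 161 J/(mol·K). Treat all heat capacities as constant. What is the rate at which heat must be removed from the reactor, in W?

Q_out = 4950 W

Extent of reaction ξ = 0.755 × 1880 = 1419.4 mol/h
Reaction term: ξ·ΔH°_rxn = 1419.4 × -21.5 = -30517 kJ/h
Sensible, feed 132→25 °C: -35203 kJ/h
Outlet flows (mol/h): A 460.6, B 1419.4
Sensible, products 25→180 °C: 47915 kJ/h
Q = ΔH = -17805 kJ/h = -4.9459 kW
Heat removed = 4945.9 W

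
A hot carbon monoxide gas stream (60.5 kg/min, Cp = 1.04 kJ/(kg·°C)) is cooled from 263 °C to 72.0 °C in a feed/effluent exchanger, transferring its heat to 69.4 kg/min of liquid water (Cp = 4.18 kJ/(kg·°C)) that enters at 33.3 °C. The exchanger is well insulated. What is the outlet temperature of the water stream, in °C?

T_c,out = 74.7 °C

Heat released by hot stream: Q = 60.5 × 1.04 × (263 − 72.0) = 12018 kJ/min
Energy balance on cold side (adiabatic exchanger): Q = ṁ_c·Cp_c·(T_c,out − T_c,in)
T_c,out = 33.3 + 12018/(69.4 × 4.18) = 74.727 °C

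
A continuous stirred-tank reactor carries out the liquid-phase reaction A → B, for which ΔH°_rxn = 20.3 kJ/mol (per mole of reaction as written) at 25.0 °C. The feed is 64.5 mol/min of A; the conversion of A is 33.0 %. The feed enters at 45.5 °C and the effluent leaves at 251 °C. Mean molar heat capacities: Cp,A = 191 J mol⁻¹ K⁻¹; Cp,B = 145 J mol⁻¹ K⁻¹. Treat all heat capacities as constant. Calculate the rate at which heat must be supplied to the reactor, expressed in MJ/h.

Extent of reaction ξ = 0.330 × 64.5 = 21.285 mol/min
Reaction term: ξ·ΔH°_rxn = 21.285 × 20.3 = 432.09 kJ/min
Sensible, feed 45.5→25 °C: -252.55 kJ/min
Outlet flows (mol/min): A 43.215, B 21.285
Sensible, products 25→251 °C: 2562.9 kJ/min
Q = ΔH = 2742.5 kJ/min = 45.708 kW
Heat supplied = 164.55 MJ/h

Q_in = 165 MJ/h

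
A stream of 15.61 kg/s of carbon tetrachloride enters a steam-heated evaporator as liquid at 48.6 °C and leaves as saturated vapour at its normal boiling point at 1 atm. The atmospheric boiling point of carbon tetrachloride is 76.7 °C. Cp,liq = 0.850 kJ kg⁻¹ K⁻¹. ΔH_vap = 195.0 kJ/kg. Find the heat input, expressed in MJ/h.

Q = 12300 MJ/h

liquid 48.6→76.7 °C: 23.885 kJ/kg
vaporisation at 76.7 °C: 195 kJ/kg
Δh = 23.885 + 195 = 218.88 kJ/kg
Q = ṁ·Δh = 15.61 kg/s × 218.88 kJ/kg = 3416.8 kJ/s
|Q| = 3416.8 kW = 12300 MJ/h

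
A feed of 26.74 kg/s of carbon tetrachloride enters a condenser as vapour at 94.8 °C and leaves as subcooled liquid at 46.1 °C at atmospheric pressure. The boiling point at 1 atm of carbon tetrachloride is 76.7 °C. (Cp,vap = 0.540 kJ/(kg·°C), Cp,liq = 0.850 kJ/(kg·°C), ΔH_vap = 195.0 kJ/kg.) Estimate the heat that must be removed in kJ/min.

Q_c = 370000 kJ/min

vapour 94.8→76.7 °C: -9.774 kJ/kg
condensation at 76.7 °C: -195 kJ/kg
liquid 76.7→46.1 °C: -26.01 kJ/kg
Δh = -9.774 + -195 + -26.01 = -230.78 kJ/kg
Q = ṁ·Δh = 26.74 kg/s × -230.78 kJ/kg = -6171.2 kJ/s
|Q| = 6171.2 kW = 370270 kJ/min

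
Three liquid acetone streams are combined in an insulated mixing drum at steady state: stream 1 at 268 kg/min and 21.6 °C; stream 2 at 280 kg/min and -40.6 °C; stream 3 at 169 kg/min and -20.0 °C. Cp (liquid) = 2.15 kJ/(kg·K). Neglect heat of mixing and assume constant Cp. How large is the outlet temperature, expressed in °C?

T_out = -12.5 °C

No heat crosses the boundary, so H_out = H_in.
T_out = Σ ṁᵢCp,ᵢTᵢ / Σ ṁᵢCp,ᵢ
      = -19262 / 1541.5 = -12.495 °C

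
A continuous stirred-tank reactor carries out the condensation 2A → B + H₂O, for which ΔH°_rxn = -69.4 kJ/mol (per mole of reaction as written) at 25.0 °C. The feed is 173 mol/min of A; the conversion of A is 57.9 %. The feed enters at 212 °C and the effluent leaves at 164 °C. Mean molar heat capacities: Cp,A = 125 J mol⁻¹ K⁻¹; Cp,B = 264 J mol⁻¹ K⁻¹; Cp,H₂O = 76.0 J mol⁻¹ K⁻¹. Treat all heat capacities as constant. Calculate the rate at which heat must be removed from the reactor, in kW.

Q_out = 64.8 kW

Extent of reaction ξ = 0.579 × 173 / 2 = 50.083 mol/min
Reaction term: ξ·ΔH°_rxn = 50.083 × -69.4 = -3475.8 kJ/min
Sensible, feed 212→25 °C: -4043.9 kJ/min
Outlet flows (mol/min): A 72.833, B 50.083, H₂O 50.083
Sensible, products 25→164 °C: 3632.4 kJ/min
Q = ΔH = -3887.3 kJ/min = -64.788 kW
Heat removed = 64.788 kW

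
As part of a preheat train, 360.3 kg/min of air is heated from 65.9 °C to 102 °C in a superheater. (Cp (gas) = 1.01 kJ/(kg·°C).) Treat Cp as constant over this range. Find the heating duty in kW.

Q = ṁ·Cp·ΔT = 360.3 × 1.01 × (102 − 65.9) = 13137 kJ/min
Converting: 13137 / 60 s = 218.95 kW

Q = 219 kW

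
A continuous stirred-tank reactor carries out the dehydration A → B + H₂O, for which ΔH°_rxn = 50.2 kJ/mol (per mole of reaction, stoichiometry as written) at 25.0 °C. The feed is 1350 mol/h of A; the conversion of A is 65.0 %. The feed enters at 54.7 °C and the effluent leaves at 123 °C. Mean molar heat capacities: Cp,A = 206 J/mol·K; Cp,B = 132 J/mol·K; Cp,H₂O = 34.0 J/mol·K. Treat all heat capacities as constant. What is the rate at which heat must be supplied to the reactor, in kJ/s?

Q_in = 16.6 kJ/s

Extent of reaction ξ = 0.650 × 1350 = 877.5 mol/h
Reaction term: ξ·ΔH°_rxn = 877.5 × 50.2 = 44050 kJ/h
Sensible, feed 54.7→25 °C: -8259.6 kJ/h
Outlet flows (mol/h): A 472.5, B 877.5, H₂O 877.5
Sensible, products 25→123 °C: 23814 kJ/h
Q = ΔH = 59605 kJ/h = 16.557 kW
Heat supplied = 16.557 kJ/s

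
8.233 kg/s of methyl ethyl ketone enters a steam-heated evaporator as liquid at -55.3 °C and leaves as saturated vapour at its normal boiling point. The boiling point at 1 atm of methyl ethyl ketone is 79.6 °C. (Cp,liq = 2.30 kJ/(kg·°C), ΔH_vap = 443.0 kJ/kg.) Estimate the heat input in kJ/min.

liquid -55.3→79.6 °C: 310.27 kJ/kg
vaporisation at 79.6 °C: 443 kJ/kg
Δh = 310.27 + 443 = 753.27 kJ/kg
Q = ṁ·Δh = 8.233 kg/s × 753.27 kJ/kg = 6201.7 kJ/s
|Q| = 6201.7 kW = 372100 kJ/min

Q = 372000 kJ/min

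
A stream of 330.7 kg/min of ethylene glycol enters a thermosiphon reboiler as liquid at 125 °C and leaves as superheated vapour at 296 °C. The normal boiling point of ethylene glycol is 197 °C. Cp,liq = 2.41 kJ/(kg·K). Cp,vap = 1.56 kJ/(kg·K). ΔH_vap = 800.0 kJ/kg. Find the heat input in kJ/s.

liquid 125→197 °C: 173.52 kJ/kg
vaporisation at 197 °C: 800 kJ/kg
vapour 197→296 °C: 154.44 kJ/kg
Δh = 173.52 + 800 + 154.44 = 1128 kJ/kg
Q = ṁ·Δh = 330.7 kg/min × 1128 kJ/kg = 373020 kJ/min
|Q| = 6216.9 kW

Q = 6220 kJ/s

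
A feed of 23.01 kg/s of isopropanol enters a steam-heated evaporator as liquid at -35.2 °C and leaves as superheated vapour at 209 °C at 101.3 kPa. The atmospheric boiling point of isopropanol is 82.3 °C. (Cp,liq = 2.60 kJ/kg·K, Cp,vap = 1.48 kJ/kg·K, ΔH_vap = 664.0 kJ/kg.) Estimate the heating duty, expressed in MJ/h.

Q = 95800 MJ/h

liquid -35.2→82.3 °C: 305.5 kJ/kg
vaporisation at 82.3 °C: 664 kJ/kg
vapour 82.3→209 °C: 187.52 kJ/kg
Δh = 305.5 + 664 + 187.52 = 1157 kJ/kg
Q = ṁ·Δh = 23.01 kg/s × 1157 kJ/kg = 26623 kJ/s
|Q| = 26623 kW = 95843 MJ/h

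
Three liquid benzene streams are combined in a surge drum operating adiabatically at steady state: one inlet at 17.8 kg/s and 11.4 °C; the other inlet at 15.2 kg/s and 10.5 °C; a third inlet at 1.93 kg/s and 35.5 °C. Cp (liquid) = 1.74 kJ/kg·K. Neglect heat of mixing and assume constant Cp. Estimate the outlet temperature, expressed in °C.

T_out = 12.3 °C

Energy balance with Q = 0: Σ ṁᵢCp,ᵢ(T_out − Tᵢ) = 0
T_out = Σ ṁᵢCp,ᵢTᵢ / Σ ṁᵢCp,ᵢ
      = 750 / 60.778 = 12.34 °C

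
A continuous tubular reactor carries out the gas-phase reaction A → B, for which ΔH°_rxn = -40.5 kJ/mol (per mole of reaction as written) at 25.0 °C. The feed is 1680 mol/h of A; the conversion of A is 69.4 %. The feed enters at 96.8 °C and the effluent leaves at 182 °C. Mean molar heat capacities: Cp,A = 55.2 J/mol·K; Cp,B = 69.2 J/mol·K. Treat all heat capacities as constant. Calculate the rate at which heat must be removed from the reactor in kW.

Extent of reaction ξ = 0.694 × 1680 = 1165.9 mol/h
Reaction term: ξ·ΔH°_rxn = 1165.9 × -40.5 = -47220 kJ/h
Sensible, feed 96.8→25 °C: -6658.4 kJ/h
Outlet flows (mol/h): A 514.08, B 1165.9
Sensible, products 25→182 °C: 17122 kJ/h
Q = ΔH = -36756 kJ/h = -10.21 kW
Heat removed = 10.21 kW

Q_out = 10.2 kW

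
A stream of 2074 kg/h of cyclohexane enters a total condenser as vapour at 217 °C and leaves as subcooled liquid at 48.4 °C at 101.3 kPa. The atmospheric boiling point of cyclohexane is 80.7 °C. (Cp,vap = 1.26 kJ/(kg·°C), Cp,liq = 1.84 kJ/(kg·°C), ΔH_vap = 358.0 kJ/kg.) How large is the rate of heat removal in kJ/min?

vapour 217→80.7 °C: -171.74 kJ/kg
condensation at 80.7 °C: -358 kJ/kg
liquid 80.7→48.4 °C: -59.432 kJ/kg
Δh = -171.74 + -358 + -59.432 = -589.17 kJ/kg
Q = ṁ·Δh = 2074 kg/h × -589.17 kJ/kg = -1.2219e+06 kJ/h
|Q| = 339.43 kW = 20366 kJ/min

Q_c = 20400 kJ/min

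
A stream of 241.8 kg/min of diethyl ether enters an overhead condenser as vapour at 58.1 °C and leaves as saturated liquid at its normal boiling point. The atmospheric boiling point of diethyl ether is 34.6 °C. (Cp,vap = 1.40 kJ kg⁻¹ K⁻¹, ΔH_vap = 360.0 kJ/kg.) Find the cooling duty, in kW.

vapour 58.1→34.6 °C: -32.9 kJ/kg
condensation at 34.6 °C: -360 kJ/kg
Δh = -32.9 + -360 = -392.9 kJ/kg
Q = ṁ·Δh = 241.8 kg/min × -392.9 kJ/kg = -95003 kJ/min
|Q| = 1583.4 kW

Q_c = 1580 kW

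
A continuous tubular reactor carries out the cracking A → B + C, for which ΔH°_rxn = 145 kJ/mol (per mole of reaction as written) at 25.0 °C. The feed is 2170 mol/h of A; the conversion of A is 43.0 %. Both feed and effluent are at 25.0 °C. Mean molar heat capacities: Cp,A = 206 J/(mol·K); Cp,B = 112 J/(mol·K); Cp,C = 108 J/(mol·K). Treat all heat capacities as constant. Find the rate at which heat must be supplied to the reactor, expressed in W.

Extent of reaction ξ = 0.430 × 2170 = 933.1 mol/h
Reaction term: ξ·ΔH°_rxn = 933.1 × 145 = 135300 kJ/h
Q = ΔH = 135300 kJ/h = 37.583 kW
Heat supplied = 37583 W

Q_in = 37600 W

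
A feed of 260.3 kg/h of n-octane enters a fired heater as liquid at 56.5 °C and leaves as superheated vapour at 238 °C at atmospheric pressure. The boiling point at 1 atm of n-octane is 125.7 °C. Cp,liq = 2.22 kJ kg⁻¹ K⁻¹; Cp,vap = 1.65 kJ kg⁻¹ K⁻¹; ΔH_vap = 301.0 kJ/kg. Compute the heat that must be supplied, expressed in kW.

liquid 56.5→125.7 °C: 153.62 kJ/kg
vaporisation at 125.7 °C: 301 kJ/kg
vapour 125.7→238 °C: 185.29 kJ/kg
Δh = 153.62 + 301 + 185.29 = 639.92 kJ/kg
Q = ṁ·Δh = 260.3 kg/h × 639.92 kJ/kg = 166570 kJ/h
|Q| = 46.27 kW

Q = 46.3 kW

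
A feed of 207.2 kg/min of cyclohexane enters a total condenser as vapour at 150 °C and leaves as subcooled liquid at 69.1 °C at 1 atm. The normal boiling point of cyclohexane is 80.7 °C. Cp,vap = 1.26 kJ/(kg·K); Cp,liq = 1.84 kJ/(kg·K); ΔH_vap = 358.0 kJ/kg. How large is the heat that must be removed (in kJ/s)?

Q_c = 1610 kJ/s

vapour 150→80.7 °C: -87.318 kJ/kg
condensation at 80.7 °C: -358 kJ/kg
liquid 80.7→69.1 °C: -21.344 kJ/kg
Δh = -87.318 + -358 + -21.344 = -466.66 kJ/kg
Q = ṁ·Δh = 207.2 kg/min × -466.66 kJ/kg = -96692 kJ/min
|Q| = 1611.5 kW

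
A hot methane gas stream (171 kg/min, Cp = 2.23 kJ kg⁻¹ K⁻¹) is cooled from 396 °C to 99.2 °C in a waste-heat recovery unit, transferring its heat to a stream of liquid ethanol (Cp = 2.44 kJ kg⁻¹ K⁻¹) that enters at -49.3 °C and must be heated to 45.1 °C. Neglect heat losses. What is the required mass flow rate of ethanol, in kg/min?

ṁ_c = 491 kg/min

Heat released by hot stream: Q = 171 × 2.23 × (396 − 99.2) = 113180 kJ/min
Energy balance on cold side (adiabatic exchanger): Q = ṁ_c·Cp_c·(T_c,out − T_c,in)
ṁ_c = 113180 / [2.44 × (45.1 − -49.3)] = 491.36 kg/min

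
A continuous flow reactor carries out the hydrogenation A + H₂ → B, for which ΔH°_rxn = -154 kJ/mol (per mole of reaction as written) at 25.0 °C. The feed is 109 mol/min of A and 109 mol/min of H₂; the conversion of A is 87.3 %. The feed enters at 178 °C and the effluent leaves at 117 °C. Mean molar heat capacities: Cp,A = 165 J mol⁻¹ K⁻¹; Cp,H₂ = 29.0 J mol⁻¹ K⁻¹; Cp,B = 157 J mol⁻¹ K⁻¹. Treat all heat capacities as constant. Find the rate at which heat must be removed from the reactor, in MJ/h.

Extent of reaction ξ = 0.873 × 109 = 95.157 mol/min
Reaction term: ξ·ΔH°_rxn = 95.157 × -154 = -14654 kJ/min
Sensible, feed 178→25 °C: -3235.3 kJ/min
Outlet flows (mol/min): A 13.843, H₂ 13.843, B 95.157
Sensible, products 25→117 °C: 1621.5 kJ/min
Q = ΔH = -16268 kJ/min = -271.13 kW
Heat removed = 976.08 MJ/h

Q_out = 976 MJ/h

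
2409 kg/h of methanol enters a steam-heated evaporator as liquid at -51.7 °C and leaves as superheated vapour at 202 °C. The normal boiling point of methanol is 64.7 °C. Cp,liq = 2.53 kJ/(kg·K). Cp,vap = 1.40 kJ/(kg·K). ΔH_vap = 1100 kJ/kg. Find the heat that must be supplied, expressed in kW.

liquid -51.7→64.7 °C: 294.49 kJ/kg
vaporisation at 64.7 °C: 1100 kJ/kg
vapour 64.7→202 °C: 192.22 kJ/kg
Δh = 294.49 + 1100 + 192.22 = 1586.7 kJ/kg
Q = ṁ·Δh = 2409 kg/h × 1586.7 kJ/kg = 3.8224e+06 kJ/h
|Q| = 1061.8 kW

Q = 1060 kW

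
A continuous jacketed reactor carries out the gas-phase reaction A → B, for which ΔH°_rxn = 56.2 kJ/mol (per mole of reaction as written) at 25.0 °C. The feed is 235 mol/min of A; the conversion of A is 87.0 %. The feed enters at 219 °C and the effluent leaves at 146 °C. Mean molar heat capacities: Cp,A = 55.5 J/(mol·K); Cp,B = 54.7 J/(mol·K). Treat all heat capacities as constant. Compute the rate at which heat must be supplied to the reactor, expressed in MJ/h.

Q_in = 631 MJ/h

Extent of reaction ξ = 0.870 × 235 = 204.45 mol/min
Reaction term: ξ·ΔH°_rxn = 204.45 × 56.2 = 11490 kJ/min
Sensible, feed 219→25 °C: -2530.2 kJ/min
Outlet flows (mol/min): A 30.55, B 204.45
Sensible, products 25→146 °C: 1558.4 kJ/min
Q = ΔH = 10518 kJ/min = 175.3 kW
Heat supplied = 631.09 MJ/h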